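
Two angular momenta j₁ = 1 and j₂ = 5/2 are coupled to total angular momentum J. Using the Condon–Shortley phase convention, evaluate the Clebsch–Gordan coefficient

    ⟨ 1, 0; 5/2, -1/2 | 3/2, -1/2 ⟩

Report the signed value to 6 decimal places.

√[4·2!0!3!/6! · 1!1!2!3!1!2!] = √(8/5)
  +(−1)^1/∏(1,1,0,1,0,2)! = -1/2  (running -1/2)
⟨..|..⟩ = √(8/5)·(-1/2) = -0.632456

-0.632456  (= −√(2/5))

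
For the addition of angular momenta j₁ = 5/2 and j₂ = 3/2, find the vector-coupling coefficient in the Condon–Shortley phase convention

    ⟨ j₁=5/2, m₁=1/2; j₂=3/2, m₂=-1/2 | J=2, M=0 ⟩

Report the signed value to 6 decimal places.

-0.267261

j₁+j₂−J=2  J+j₁−j₂=3  J−j₁+j₂=1  j₁+j₂+J+1=7
(j₁±m₁, j₂±m₂, J±M) = (3,2,1,2,2,2)
P² = 8/7
sum k=0..1:
  [0] +1/4 = 1/4
  [1] −1/2 = -1/2
S = -1/4
C² = P²·S² = 1/14 ; C = -0.267261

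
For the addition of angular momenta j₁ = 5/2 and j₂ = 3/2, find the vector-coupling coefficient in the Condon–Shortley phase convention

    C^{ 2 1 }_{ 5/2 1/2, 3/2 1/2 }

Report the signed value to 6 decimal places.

−√(25/84) = -0.545545

√[5·2!3!1!/7! · 3!2!2!1!3!1!] = √(12/7)
  +(−1)^1/∏(1,1,1,1,2,0)! = -1/2  (running -1/2)
  +(−1)^2/∏(2,0,0,0,3,1)! = 1/12  (running -5/12)
⟨..|..⟩ = √(12/7)·(-5/12) = -0.545545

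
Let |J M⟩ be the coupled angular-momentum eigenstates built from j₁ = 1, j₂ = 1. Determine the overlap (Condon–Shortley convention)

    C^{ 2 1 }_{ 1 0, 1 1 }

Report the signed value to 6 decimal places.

+0.707107  (= +√(1/2))

j₁+j₂−J=0  J+j₁−j₂=2  J−j₁+j₂=2  j₁+j₂+J+1=5
(j₁±m₁, j₂±m₂, J±M) = (1,1,2,0,3,1)
P² = 2
sum k=0..0:
  [0] +1/2 = 1/2
S = 1/2
C² = P²·S² = 1/2 ; C = +0.707107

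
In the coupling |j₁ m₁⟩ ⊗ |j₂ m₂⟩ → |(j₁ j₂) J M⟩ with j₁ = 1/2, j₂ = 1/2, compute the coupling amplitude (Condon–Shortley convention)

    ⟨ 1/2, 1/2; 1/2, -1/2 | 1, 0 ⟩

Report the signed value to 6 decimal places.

+√(1/2) = +0.707107

triangle: 0!*1!*1!/3! = 1/6
(j±m)!: 1!*0!*0!*1!*1!*1! = 1
prefactor² = (2J+1)*Δ*N² = 1/2
  k=0: +1/(0!*0!*0!*0!*1!*1!) = 1
Σ = 1  ⇒  CG² = 1/2*1² = 1/2
CG = +√(1/2) = +0.707107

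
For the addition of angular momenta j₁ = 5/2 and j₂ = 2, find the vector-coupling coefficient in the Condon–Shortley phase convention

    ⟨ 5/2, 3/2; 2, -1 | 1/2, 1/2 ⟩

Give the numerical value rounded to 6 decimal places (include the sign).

−√(4/15) ≈ -0.516398

√[2·4!1!0!/6! · 4!1!1!3!1!0!] = √(48/5)
  +(−1)^1/∏(1,3,0,0,1,0)! = -1/6  (running -1/6)
⟨..|..⟩ = √(48/5)·(-1/6) = -0.516398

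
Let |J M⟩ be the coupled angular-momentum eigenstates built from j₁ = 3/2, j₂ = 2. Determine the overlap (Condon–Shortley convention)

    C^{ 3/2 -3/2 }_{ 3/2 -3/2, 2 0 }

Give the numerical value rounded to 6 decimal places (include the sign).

triangle: 2!×1!×2!/6! = 4/720
(j±m)!: 0!×3!×2!×2!×0!×3! = 144
prefactor² = (2J+1)×Δ×N² = 16/5
  k=2: +1/(2!×0!×1!×0!×0!×2!) = 1/4
Σ = 1/4  ⇒  CG² = 16/5×1/4² = 1/5
CG = +√(1/5) = +0.447214

+0.447214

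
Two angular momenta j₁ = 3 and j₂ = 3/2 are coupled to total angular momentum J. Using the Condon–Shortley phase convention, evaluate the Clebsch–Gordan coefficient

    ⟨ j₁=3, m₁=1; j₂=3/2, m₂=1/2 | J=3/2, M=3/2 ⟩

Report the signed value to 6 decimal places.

+√(4/35) ≈ +0.338062

triangle: 3!*3!*0!/7! = 36/5040
(j±m)!: 4!*2!*2!*1!*3!*0! = 576
prefactor² = (2J+1)*Δ*N² = 576/35
  k=2: +1/(2!*1!*0!*0!*3!*0!) = 1/12
Σ = 1/12  ⇒  CG² = 576/35*1/12² = 4/35
CG = +√(4/35) = +0.338062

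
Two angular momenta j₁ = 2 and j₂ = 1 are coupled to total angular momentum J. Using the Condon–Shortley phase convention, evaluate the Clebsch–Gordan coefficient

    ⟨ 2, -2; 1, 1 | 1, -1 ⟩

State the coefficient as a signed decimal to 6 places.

triangle: 2!*2!*0!/5! = 4/120
(j±m)!: 0!*4!*2!*0!*0!*2! = 96
prefactor² = (2J+1)*Δ*N² = 48/5
  k=2: +1/(2!*0!*2!*0!*0!*0!) = 1/4
Σ = 1/4  ⇒  CG² = 48/5*1/4² = 3/5
CG = +√(3/5) = +0.774597

+0.774597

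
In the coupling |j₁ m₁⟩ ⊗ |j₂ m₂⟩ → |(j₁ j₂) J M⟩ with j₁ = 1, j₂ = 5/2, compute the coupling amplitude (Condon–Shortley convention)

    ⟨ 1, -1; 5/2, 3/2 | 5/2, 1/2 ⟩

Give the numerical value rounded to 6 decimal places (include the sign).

triangle: 1!·1!·4!/7! = 24/5040
(j±m)!: 0!·2!·4!·1!·3!·2! = 576
prefactor² = (2J+1)·Δ·N² = 576/35
  k=1: −1/(1!·0!·1!·3!·0!·1!) = -1/6
Σ = -1/6  ⇒  CG² = 576/35·(-1/6)² = 16/35
CG = −√(16/35) = -0.676123

−√(16/35) = -0.676123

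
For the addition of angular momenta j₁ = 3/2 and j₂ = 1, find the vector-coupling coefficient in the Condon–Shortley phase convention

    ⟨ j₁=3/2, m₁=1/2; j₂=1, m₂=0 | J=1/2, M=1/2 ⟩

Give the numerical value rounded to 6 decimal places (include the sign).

-0.577350  (= −√(1/3))

triangle: 2!×1!×0!/4! = 2/24
(j±m)!: 2!×1!×1!×1!×1!×0! = 2
prefactor² = (2J+1)×Δ×N² = 1/3
  k=1: −1/(1!×1!×0!×0!×1!×0!) = -1
Σ = -1  ⇒  CG² = 1/3×(-1)² = 1/3
CG = −√(1/3) = -0.577350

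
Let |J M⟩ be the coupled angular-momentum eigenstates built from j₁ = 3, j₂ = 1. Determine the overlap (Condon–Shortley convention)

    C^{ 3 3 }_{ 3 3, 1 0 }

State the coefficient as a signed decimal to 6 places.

triangle: 1!×5!×1!/8! = 120/40320
(j±m)!: 6!×0!×1!×1!×6!×0! = 518400
prefactor² = (2J+1)×Δ×N² = 10800
  k=0: +1/(0!×1!×0!×1!×5!×0!) = 1/120
Σ = 1/120  ⇒  CG² = 10800×1/120² = 3/4
CG = +√(3/4) = +0.866025

+0.866025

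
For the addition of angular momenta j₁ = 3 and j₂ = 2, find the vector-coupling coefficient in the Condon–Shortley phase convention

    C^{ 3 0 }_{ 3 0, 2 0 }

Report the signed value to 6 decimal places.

triangle: 2!×4!×2!/9! = 96/362880
(j±m)!: 3!×3!×2!×2!×3!×3! = 5184
prefactor² = (2J+1)×Δ×N² = 48/5
  k=0: +1/(0!×2!×3!×2!×1!×0!) = 1/24
  k=1: −1/(1!×1!×2!×1!×2!×1!) = -1/4
  k=2: +1/(2!×0!×1!×0!×3!×2!) = 1/24
Σ = -1/6  ⇒  CG² = 48/5×(-1/6)² = 4/15
CG = −√(4/15) = -0.516398

-0.516398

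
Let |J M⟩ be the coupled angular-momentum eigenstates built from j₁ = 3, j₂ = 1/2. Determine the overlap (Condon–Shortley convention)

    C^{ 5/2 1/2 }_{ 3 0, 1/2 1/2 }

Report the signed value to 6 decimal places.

triangle: 1!×5!×0!/7! = 120/5040
(j±m)!: 3!×3!×1!×0!×3!×2! = 432
prefactor² = (2J+1)×Δ×N² = 432/7
  k=1: −1/(1!×0!×2!×0!×3!×0!) = -1/12
Σ = -1/12  ⇒  CG² = 432/7×(-1/12)² = 3/7
CG = −√(3/7) = -0.654654

-0.654654  (= −√(3/7))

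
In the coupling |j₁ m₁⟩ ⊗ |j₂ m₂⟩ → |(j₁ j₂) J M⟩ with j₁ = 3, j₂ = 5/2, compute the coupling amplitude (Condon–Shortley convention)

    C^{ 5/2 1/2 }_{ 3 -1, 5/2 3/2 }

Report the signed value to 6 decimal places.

√[6·3!3!2!/9! · 2!4!4!1!3!2!] = √(576/35)
  +(−1)^2/∏(2,1,2,2,1,0)! = 1/8  (running 1/8)
  +(−1)^3/∏(3,0,1,1,2,1)! = -1/12  (running 1/24)
⟨..|..⟩ = √(576/35)·(1/24) = +0.169031

+0.169031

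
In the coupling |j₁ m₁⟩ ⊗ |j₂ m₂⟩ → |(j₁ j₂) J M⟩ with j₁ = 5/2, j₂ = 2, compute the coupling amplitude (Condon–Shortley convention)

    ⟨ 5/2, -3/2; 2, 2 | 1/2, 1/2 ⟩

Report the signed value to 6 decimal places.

+0.258199

√[2·4!1!0!/6! · 1!4!4!0!1!0!] = √(192/5)
  +(−1)^4/∏(4,0,0,0,1,0)! = 1/24  (running 1/24)
⟨..|..⟩ = √(192/5)·(1/24) = +0.258199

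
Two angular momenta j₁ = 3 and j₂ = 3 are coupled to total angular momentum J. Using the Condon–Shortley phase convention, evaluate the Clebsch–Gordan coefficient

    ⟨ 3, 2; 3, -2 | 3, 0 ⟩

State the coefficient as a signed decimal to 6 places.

+√(1/6) = +0.408248

√[7·3!3!3!/10! · 5!1!1!5!3!3!] = √(216)
  +(−1)^0/∏(0,3,1,1,2,2)! = 1/24  (running 1/24)
  +(−1)^1/∏(1,2,0,0,3,3)! = -1/72  (running 1/36)
⟨..|..⟩ = √(216)·(1/36) = +0.408248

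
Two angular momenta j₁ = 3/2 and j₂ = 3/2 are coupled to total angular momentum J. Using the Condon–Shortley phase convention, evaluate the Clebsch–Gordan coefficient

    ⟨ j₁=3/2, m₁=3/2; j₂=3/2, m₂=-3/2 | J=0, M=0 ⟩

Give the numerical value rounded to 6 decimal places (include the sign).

j₁+j₂−J=3  J+j₁−j₂=0  J−j₁+j₂=0  j₁+j₂+J+1=4
(j₁±m₁, j₂±m₂, J±M) = (3,0,0,3,0,0)
P² = 9
sum k=0..0:
  [0] +1/6 = 1/6
S = 1/6
C² = P²·S² = 1/4 ; C = +0.500000

+0.500000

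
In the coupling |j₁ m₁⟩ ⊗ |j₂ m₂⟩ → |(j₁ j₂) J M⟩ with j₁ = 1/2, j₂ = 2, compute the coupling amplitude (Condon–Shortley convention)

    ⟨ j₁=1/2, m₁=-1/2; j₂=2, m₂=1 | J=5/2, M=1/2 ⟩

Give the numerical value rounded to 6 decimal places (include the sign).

+√(2/5) = +0.632456

j₁+j₂−J=0  J+j₁−j₂=1  J−j₁+j₂=4  j₁+j₂+J+1=6
(j₁±m₁, j₂±m₂, J±M) = (0,1,3,1,3,2)
P² = 72/5
sum k=0..0:
  [0] +1/6 = 1/6
S = 1/6
C² = P²·S² = 2/5 ; C = +0.632456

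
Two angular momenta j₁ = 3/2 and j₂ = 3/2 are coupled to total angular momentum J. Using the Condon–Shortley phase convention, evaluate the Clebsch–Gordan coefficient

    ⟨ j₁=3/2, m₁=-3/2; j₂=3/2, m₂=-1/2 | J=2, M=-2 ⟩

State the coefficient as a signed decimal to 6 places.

j₁+j₂−J=1  J+j₁−j₂=2  J−j₁+j₂=2  j₁+j₂+J+1=6
(j₁±m₁, j₂±m₂, J±M) = (0,3,1,2,0,4)
P² = 8
sum k=1..1:
  [1] −1/4 = -1/4
S = -1/4
C² = P²·S² = 1/2 ; C = -0.707107

−√(1/2) = -0.707107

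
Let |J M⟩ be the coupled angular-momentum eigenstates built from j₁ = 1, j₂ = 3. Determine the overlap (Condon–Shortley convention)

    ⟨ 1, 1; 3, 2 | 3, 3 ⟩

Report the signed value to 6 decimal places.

triangle: 1!·1!·5!/8! = 120/40320
(j±m)!: 2!·0!·5!·1!·6!·0! = 172800
prefactor² = (2J+1)·Δ·N² = 3600
  k=0: +1/(0!·1!·0!·5!·1!·0!) = 1/120
Σ = 1/120  ⇒  CG² = 3600·1/120² = 1/4
CG = +√(1/4) = +0.500000

+√(1/4) = +0.500000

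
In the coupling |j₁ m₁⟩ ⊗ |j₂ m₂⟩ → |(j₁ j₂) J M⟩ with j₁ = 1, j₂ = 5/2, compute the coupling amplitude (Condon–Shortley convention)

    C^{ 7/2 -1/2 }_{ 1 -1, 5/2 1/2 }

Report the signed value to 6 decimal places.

+0.534522

triangle: 0!×2!×5!/8! = 240/40320
(j±m)!: 0!×2!×3!×2!×3!×4! = 3456
prefactor² = (2J+1)×Δ×N² = 1152/7
  k=0: +1/(0!×0!×2!×3!×0!×2!) = 1/24
Σ = 1/24  ⇒  CG² = 1152/7×1/24² = 2/7
CG = +√(2/7) = +0.534522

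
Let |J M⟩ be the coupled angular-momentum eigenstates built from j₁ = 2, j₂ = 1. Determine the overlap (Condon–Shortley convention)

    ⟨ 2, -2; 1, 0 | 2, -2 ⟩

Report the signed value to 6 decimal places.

√[5·1!3!1!/6! · 0!4!1!1!0!4!] = √(24)
  +(−1)^1/∏(1,0,3,0,0,1)! = -1/6  (running -1/6)
⟨..|..⟩ = √(24)·(-1/6) = -0.816497

-0.816497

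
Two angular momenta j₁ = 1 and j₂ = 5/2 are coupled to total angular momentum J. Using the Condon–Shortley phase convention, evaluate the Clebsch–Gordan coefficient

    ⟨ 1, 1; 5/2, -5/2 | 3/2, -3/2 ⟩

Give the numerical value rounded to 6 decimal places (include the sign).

+√(2/3) = +0.816497

j₁+j₂−J=2  J+j₁−j₂=0  J−j₁+j₂=3  j₁+j₂+J+1=6
(j₁±m₁, j₂±m₂, J±M) = (2,0,0,5,0,3)
P² = 96
sum k=0..0:
  [0] +1/12 = 1/12
S = 1/12
C² = P²·S² = 2/3 ; C = +0.816497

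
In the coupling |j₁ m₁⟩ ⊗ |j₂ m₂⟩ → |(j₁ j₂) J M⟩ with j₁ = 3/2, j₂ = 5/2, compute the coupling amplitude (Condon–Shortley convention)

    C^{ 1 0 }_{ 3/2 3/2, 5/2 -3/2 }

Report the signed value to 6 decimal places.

j₁+j₂−J=3  J+j₁−j₂=0  J−j₁+j₂=2  j₁+j₂+J+1=6
(j₁±m₁, j₂±m₂, J±M) = (3,0,1,4,1,1)
P² = 36/5
sum k=0..0:
  [0] +1/6 = 1/6
S = 1/6
C² = P²·S² = 1/5 ; C = +0.447214

+√(1/5) ≈ +0.447214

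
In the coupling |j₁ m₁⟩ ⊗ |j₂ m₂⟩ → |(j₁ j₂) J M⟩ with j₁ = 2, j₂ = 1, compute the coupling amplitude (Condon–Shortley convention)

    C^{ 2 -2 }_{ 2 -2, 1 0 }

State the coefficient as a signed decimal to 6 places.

triangle: 1!×3!×1!/6! = 6/720
(j±m)!: 0!×4!×1!×1!×0!×4! = 576
prefactor² = (2J+1)×Δ×N² = 24
  k=1: −1/(1!×0!×3!×0!×0!×1!) = -1/6
Σ = -1/6  ⇒  CG² = 24×(-1/6)² = 2/3
CG = −√(2/3) = -0.816497

−√(2/3) = -0.816497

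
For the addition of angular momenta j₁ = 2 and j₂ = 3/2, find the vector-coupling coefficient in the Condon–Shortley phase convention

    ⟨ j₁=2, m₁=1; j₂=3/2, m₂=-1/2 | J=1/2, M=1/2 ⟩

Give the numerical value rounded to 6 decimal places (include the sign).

−√(3/10) ≈ -0.547723

triangle: 3!×1!×0!/5! = 6/120
(j±m)!: 3!×1!×1!×2!×1!×0! = 12
prefactor² = (2J+1)×Δ×N² = 6/5
  k=1: −1/(1!×2!×0!×0!×1!×0!) = -1/2
Σ = -1/2  ⇒  CG² = 6/5×(-1/2)² = 3/10
CG = −√(3/10) = -0.547723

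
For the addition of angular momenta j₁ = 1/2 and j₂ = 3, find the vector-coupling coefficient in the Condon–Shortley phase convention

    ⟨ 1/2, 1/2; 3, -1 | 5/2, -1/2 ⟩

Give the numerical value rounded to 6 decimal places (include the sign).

√[6·1!0!5!/7! · 1!0!2!4!2!3!] = √(576/7)
  +(−1)^0/∏(0,1,0,2,0,3)! = 1/12  (running 1/12)
⟨..|..⟩ = √(576/7)·(1/12) = +0.755929

+0.755929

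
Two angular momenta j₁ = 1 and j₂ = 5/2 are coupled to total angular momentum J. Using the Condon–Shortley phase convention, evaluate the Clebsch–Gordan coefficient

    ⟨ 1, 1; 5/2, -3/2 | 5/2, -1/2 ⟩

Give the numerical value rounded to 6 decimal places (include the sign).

+√(16/35) = +0.676123

√[6·1!1!4!/7! · 2!0!1!4!2!3!] = √(576/35)
  +(−1)^0/∏(0,1,0,1,1,3)! = 1/6  (running 1/6)
⟨..|..⟩ = √(576/35)·(1/6) = +0.676123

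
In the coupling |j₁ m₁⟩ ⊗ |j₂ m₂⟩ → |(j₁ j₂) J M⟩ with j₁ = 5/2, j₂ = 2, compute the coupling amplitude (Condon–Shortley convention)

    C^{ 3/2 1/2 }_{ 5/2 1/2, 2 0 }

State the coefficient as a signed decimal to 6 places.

-0.239046  (= −√(2/35))

triangle: 3!*2!*1!/7! = 12/5040
(j±m)!: 3!*2!*2!*2!*2!*1! = 96
prefactor² = (2J+1)*Δ*N² = 32/35
  k=1: −1/(1!*2!*1!*1!*1!*0!) = -1/2
  k=2: +1/(2!*1!*0!*0!*2!*1!) = 1/4
Σ = -1/4  ⇒  CG² = 32/35*(-1/4)² = 2/35
CG = −√(2/35) = -0.239046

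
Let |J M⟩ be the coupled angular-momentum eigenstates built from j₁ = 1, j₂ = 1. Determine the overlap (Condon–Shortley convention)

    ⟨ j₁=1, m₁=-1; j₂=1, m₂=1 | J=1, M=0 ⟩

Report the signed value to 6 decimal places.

triangle: 1!×1!×1!/4! = 1/24
(j±m)!: 0!×2!×2!×0!×1!×1! = 4
prefactor² = (2J+1)×Δ×N² = 1/2
  k=1: −1/(1!×0!×1!×1!×0!×0!) = -1
Σ = -1  ⇒  CG² = 1/2×(-1)² = 1/2
CG = −√(1/2) = -0.707107

-0.707107  (= −√(1/2))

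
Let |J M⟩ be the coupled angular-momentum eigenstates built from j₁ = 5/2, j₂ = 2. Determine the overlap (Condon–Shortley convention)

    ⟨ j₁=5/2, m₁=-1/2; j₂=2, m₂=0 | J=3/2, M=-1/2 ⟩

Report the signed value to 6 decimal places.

+0.239046  (= +√(2/35))

triangle: 3!*2!*1!/7! = 12/5040
(j±m)!: 2!*3!*2!*2!*1!*2! = 96
prefactor² = (2J+1)*Δ*N² = 32/35
  k=1: −1/(1!*2!*2!*1!*0!*0!) = -1/4
  k=2: +1/(2!*1!*1!*0!*1!*1!) = 1/2
Σ = 1/4  ⇒  CG² = 32/35*1/4² = 2/35
CG = +√(2/35) = +0.239046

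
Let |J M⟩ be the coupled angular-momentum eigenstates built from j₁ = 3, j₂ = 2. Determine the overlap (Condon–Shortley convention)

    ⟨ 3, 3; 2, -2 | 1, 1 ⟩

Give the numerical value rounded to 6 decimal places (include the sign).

+0.654654  (= +√(3/7))

triangle: 4!*2!*0!/7! = 48/5040
(j±m)!: 6!*0!*0!*4!*2!*0! = 34560
prefactor² = (2J+1)*Δ*N² = 6912/7
  k=0: +1/(0!*4!*0!*0!*2!*0!) = 1/48
Σ = 1/48  ⇒  CG² = 6912/7*1/48² = 3/7
CG = +√(3/7) = +0.654654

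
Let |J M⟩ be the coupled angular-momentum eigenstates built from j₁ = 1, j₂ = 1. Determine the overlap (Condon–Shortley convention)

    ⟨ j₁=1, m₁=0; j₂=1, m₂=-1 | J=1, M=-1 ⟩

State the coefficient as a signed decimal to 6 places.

triangle: 1!×1!×1!/4! = 1/24
(j±m)!: 1!×1!×0!×2!×0!×2! = 4
prefactor² = (2J+1)×Δ×N² = 1/2
  k=0: +1/(0!×1!×1!×0!×0!×1!) = 1
Σ = 1  ⇒  CG² = 1/2×1² = 1/2
CG = +√(1/2) = +0.707107

+0.707107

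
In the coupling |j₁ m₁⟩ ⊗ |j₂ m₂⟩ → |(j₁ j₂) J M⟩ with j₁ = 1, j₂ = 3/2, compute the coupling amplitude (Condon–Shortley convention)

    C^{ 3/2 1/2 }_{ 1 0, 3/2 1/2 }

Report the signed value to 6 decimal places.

-0.258199  (= −√(1/15))

j₁+j₂−J=1  J+j₁−j₂=1  J−j₁+j₂=2  j₁+j₂+J+1=5
(j₁±m₁, j₂±m₂, J±M) = (1,1,2,1,2,1)
P² = 4/15
sum k=0..1:
  [0] +1/2 = 1/2
  [1] −1/1 = -1
S = -1/2
C² = P²·S² = 1/15 ; C = -0.258199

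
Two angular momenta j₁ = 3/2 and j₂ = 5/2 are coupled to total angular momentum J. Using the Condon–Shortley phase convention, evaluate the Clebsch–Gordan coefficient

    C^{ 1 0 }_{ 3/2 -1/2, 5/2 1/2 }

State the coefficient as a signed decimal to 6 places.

+√(3/10) ≈ +0.547723

triangle: 3!*0!*2!/6! = 12/720
(j±m)!: 1!*2!*3!*2!*1!*1! = 24
prefactor² = (2J+1)*Δ*N² = 6/5
  k=2: +1/(2!*1!*0!*1!*0!*1!) = 1/2
Σ = 1/2  ⇒  CG² = 6/5*1/2² = 3/10
CG = +√(3/10) = +0.547723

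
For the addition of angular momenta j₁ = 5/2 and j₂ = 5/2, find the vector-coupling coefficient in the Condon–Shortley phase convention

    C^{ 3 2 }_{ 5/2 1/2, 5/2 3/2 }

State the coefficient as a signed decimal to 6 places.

−√(1/12) ≈ -0.288675

√[7·2!3!3!/9! · 3!2!4!1!5!1!] = √(48)
  +(−1)^1/∏(1,1,1,3,2,0)! = -1/12  (running -1/12)
  +(−1)^2/∏(2,0,0,2,3,1)! = 1/24  (running -1/24)
⟨..|..⟩ = √(48)·(-1/24) = -0.288675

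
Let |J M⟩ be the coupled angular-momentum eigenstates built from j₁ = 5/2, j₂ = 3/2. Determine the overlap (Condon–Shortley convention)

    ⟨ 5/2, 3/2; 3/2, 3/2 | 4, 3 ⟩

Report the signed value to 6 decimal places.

j₁+j₂−J=0  J+j₁−j₂=5  J−j₁+j₂=3  j₁+j₂+J+1=9
(j₁±m₁, j₂±m₂, J±M) = (4,1,3,0,7,1)
P² = 12960
sum k=0..0:
  [0] +1/144 = 1/144
S = 1/144
C² = P²·S² = 5/8 ; C = +0.790569

+√(5/8) ≈ +0.790569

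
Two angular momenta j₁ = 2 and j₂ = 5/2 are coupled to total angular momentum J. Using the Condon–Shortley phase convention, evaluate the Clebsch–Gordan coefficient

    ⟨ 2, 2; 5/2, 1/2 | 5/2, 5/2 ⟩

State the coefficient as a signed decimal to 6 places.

+0.462910  (= +√(3/14))

triangle: 2!*2!*3!/8! = 24/40320
(j±m)!: 4!*0!*3!*2!*5!*0! = 34560
prefactor² = (2J+1)*Δ*N² = 864/7
  k=0: +1/(0!*2!*0!*3!*2!*0!) = 1/24
Σ = 1/24  ⇒  CG² = 864/7*1/24² = 3/14
CG = +√(3/14) = +0.462910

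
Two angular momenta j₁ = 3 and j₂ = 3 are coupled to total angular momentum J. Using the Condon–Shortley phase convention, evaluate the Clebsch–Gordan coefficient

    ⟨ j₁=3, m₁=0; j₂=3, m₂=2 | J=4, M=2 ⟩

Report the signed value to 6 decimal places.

triangle: 2!*4!*4!/11! = 1152/39916800
(j±m)!: 3!*3!*5!*1!*6!*2! = 6220800
prefactor² = (2J+1)*Δ*N² = 124416/77
  k=1: −1/(1!*1!*2!*4!*2!*0!) = -1/96
  k=2: +1/(2!*0!*1!*3!*3!*1!) = 1/72
Σ = 1/288  ⇒  CG² = 124416/77*1/288² = 3/154
CG = +√(3/154) = +0.139573

+√(3/154) ≈ +0.139573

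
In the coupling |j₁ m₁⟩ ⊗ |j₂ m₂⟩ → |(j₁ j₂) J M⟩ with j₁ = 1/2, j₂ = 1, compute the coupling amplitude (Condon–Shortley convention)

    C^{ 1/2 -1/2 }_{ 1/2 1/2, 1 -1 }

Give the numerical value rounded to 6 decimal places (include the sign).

+√(2/3) = +0.816497

√[2·1!0!1!/3! · 1!0!0!2!0!1!] = √(2/3)
  +(−1)^0/∏(0,1,0,0,0,1)! = 1  (running 1)
⟨..|..⟩ = √(2/3)·(1) = +0.816497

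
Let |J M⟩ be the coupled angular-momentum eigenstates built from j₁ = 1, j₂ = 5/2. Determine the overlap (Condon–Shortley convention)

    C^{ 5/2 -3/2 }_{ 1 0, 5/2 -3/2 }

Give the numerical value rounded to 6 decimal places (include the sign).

+0.507093

triangle: 1!·1!·4!/7! = 24/5040
(j±m)!: 1!·1!·1!·4!·1!·4! = 576
prefactor² = (2J+1)·Δ·N² = 576/35
  k=0: +1/(0!·1!·1!·1!·0!·3!) = 1/6
  k=1: −1/(1!·0!·0!·0!·1!·4!) = -1/24
Σ = 1/8  ⇒  CG² = 576/35·1/8² = 9/35
CG = +√(9/35) = +0.507093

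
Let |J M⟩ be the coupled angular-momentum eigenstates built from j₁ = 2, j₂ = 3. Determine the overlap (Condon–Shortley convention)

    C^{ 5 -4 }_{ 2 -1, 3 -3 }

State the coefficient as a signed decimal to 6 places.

+√(2/5) = +0.632456

j₁+j₂−J=0  J+j₁−j₂=4  J−j₁+j₂=6  j₁+j₂+J+1=11
(j₁±m₁, j₂±m₂, J±M) = (1,3,0,6,1,9)
P² = 7464960
sum k=0..0:
  [0] +1/4320 = 1/4320
S = 1/4320
C² = P²·S² = 2/5 ; C = +0.632456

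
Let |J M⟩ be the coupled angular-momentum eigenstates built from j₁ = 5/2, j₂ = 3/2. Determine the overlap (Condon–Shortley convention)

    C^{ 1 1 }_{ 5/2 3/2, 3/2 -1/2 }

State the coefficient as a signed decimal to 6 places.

triangle: 3!×2!×0!/6! = 12/720
(j±m)!: 4!×1!×1!×2!×2!×0! = 96
prefactor² = (2J+1)×Δ×N² = 24/5
  k=1: −1/(1!×2!×0!×0!×2!×0!) = -1/4
Σ = -1/4  ⇒  CG² = 24/5×(-1/4)² = 3/10
CG = −√(3/10) = -0.547723

−√(3/10) ≈ -0.547723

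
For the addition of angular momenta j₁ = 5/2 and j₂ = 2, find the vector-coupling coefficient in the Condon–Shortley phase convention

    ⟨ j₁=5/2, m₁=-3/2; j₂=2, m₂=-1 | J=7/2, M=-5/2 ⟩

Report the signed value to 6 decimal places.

√[8·1!4!3!/9! · 1!4!1!3!1!6!] = √(2304/7)
  +(−1)^0/∏(0,1,4,1,0,2)! = 1/48  (running 1/48)
  +(−1)^1/∏(1,0,3,0,1,3)! = -1/36  (running -1/144)
⟨..|..⟩ = √(2304/7)·(-1/144) = -0.125988

−√(1/63) = -0.125988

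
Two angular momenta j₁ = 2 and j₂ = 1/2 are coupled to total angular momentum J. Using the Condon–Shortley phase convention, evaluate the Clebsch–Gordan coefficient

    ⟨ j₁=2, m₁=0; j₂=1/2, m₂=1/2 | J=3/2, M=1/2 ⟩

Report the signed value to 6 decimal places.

−√(2/5) ≈ -0.632456

triangle: 1!×3!×0!/5! = 6/120
(j±m)!: 2!×2!×1!×0!×2!×1! = 8
prefactor² = (2J+1)×Δ×N² = 8/5
  k=1: −1/(1!×0!×1!×0!×2!×0!) = -1/2
Σ = -1/2  ⇒  CG² = 8/5×(-1/2)² = 2/5
CG = −√(2/5) = -0.632456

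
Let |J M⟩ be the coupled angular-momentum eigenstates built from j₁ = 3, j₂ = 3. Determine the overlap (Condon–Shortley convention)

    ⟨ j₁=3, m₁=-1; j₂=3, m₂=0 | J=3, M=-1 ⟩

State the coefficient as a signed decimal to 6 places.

√[7·3!3!3!/10! · 2!4!3!3!2!4!] = √(864/25)
  +(−1)^1/∏(1,2,3,2,0,1)! = -1/24  (running -1/24)
  +(−1)^2/∏(2,1,2,1,1,2)! = 1/8  (running 1/12)
  +(−1)^3/∏(3,0,1,0,2,3)! = -1/72  (running 5/72)
⟨..|..⟩ = √(864/25)·(5/72) = +0.408248

+0.408248  (= +√(1/6))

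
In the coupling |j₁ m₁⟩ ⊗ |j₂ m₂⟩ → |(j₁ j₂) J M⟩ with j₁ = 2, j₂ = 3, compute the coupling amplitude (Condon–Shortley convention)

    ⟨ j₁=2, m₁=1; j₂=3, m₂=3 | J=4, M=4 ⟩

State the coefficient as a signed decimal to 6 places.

j₁+j₂−J=1  J+j₁−j₂=3  J−j₁+j₂=5  j₁+j₂+J+1=10
(j₁±m₁, j₂±m₂, J±M) = (3,1,6,0,8,0)
P² = 311040
sum k=1..1:
  [1] −1/720 = -1/720
S = -1/720
C² = P²·S² = 3/5 ; C = -0.774597

−√(3/5) ≈ -0.774597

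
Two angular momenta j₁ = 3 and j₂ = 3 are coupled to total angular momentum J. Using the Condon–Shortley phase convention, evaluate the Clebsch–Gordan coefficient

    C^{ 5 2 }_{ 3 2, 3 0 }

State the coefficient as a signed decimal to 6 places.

+0.577350  (= +√(1/3))

triangle: 1!×5!×5!/12! = 14400/479001600
(j±m)!: 5!×1!×3!×3!×7!×3! = 130636800
prefactor² = (2J+1)×Δ×N² = 43200
  k=0: +1/(0!×1!×1!×3!×4!×2!) = 1/288
  k=1: −1/(1!×0!×0!×2!×5!×3!) = -1/1440
Σ = 1/360  ⇒  CG² = 43200×1/360² = 1/3
CG = +√(1/3) = +0.577350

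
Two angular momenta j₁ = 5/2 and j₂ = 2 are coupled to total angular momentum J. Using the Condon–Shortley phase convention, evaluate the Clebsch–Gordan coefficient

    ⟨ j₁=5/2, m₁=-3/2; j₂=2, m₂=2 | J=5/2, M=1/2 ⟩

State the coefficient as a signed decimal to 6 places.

+√(27/70) = +0.621059

triangle: 2!*3!*2!/8! = 24/40320
(j±m)!: 1!*4!*4!*0!*3!*2! = 6912
prefactor² = (2J+1)*Δ*N² = 864/35
  k=2: +1/(2!*0!*2!*2!*1!*0!) = 1/8
Σ = 1/8  ⇒  CG² = 864/35*1/8² = 27/70
CG = +√(27/70) = +0.621059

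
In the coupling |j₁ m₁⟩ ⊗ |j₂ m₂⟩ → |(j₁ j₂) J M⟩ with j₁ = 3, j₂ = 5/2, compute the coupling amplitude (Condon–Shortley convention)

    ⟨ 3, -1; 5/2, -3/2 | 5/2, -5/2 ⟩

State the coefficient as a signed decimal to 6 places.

√[6·3!3!2!/9! · 2!4!1!4!0!5!] = √(1152/7)
  +(−1)^1/∏(1,2,3,0,0,2)! = -1/24  (running -1/24)
⟨..|..⟩ = √(1152/7)·(-1/24) = -0.534522

−√(2/7) = -0.534522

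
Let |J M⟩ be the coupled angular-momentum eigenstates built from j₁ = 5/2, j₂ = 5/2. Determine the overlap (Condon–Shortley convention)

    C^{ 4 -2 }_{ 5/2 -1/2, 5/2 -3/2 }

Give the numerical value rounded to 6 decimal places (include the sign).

triangle: 1!×4!×4!/10! = 576/3628800
(j±m)!: 2!×3!×1!×4!×2!×6! = 414720
prefactor² = (2J+1)×Δ×N² = 20736/35
  k=0: +1/(0!×1!×3!×1!×1!×3!) = 1/36
  k=1: −1/(1!×0!×2!×0!×2!×4!) = -1/96
Σ = 5/288  ⇒  CG² = 20736/35×5/288² = 5/28
CG = +√(5/28) = +0.422577

+0.422577  (= +√(5/28))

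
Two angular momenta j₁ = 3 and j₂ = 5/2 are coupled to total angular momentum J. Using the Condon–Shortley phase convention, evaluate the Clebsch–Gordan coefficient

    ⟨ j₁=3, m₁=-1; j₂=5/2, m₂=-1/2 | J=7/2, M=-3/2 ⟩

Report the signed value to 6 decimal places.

triangle: 2!·4!·3!/10! = 288/3628800
(j±m)!: 2!·4!·2!·3!·2!·5! = 138240
prefactor² = (2J+1)·Δ·N² = 3072/35
  k=0: +1/(0!·2!·4!·2!·0!·1!) = 1/96
  k=1: −1/(1!·1!·3!·1!·1!·2!) = -1/12
  k=2: +1/(2!·0!·2!·0!·2!·3!) = 1/48
Σ = -5/96  ⇒  CG² = 3072/35·(-5/96)² = 5/21
CG = −√(5/21) = -0.487950

-0.487950  (= −√(5/21))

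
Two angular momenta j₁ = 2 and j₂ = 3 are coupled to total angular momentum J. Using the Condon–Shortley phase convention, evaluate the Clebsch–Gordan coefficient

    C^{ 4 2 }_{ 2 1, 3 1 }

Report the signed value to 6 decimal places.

+√(1/28) ≈ +0.188982

j₁+j₂−J=1  J+j₁−j₂=3  J−j₁+j₂=5  j₁+j₂+J+1=10
(j₁±m₁, j₂±m₂, J±M) = (3,1,4,2,6,2)
P² = 5184/7
sum k=0..1:
  [0] +1/48 = 1/48
  [1] −1/72 = -1/72
S = 1/144
C² = P²·S² = 1/28 ; C = +0.188982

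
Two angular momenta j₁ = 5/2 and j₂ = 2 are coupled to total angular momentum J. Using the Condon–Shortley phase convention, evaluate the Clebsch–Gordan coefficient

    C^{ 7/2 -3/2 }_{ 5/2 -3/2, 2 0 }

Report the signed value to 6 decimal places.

−√(2/7) = -0.534522

√[8·1!4!3!/9! · 1!4!2!2!2!5!] = √(512/7)
  +(−1)^0/∏(0,1,4,2,0,1)! = 1/48  (running 1/48)
  +(−1)^1/∏(1,0,3,1,1,2)! = -1/12  (running -1/16)
⟨..|..⟩ = √(512/7)·(-1/16) = -0.534522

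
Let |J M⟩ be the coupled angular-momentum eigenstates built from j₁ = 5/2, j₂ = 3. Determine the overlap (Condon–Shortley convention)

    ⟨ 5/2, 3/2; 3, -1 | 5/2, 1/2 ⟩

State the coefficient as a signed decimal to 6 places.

-0.169031

√[6·3!2!3!/9! · 4!1!2!4!3!2!] = √(576/35)
  +(−1)^0/∏(0,3,1,2,1,1)! = 1/12  (running 1/12)
  +(−1)^1/∏(1,2,0,1,2,2)! = -1/8  (running -1/24)
⟨..|..⟩ = √(576/35)·(-1/24) = -0.169031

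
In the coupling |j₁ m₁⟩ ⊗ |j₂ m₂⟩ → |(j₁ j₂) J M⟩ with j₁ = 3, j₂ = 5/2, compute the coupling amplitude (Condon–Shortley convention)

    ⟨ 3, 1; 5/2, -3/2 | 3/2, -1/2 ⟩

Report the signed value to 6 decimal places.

-0.483046  (= −√(7/30))

triangle: 4!·2!·1!/8! = 48/40320
(j±m)!: 4!·2!·1!·4!·1!·2! = 2304
prefactor² = (2J+1)·Δ·N² = 384/35
  k=0: +1/(0!·4!·2!·1!·0!·0!) = 1/48
  k=1: −1/(1!·3!·1!·0!·1!·1!) = -1/6
Σ = -7/48  ⇒  CG² = 384/35·(-7/48)² = 7/30
CG = −√(7/30) = -0.483046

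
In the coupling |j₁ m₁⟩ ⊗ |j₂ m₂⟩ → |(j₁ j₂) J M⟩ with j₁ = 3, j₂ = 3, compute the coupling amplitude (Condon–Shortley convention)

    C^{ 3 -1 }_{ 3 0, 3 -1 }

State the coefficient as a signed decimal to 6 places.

−√(1/6) = -0.408248

j₁+j₂−J=3  J+j₁−j₂=3  J−j₁+j₂=3  j₁+j₂+J+1=10
(j₁±m₁, j₂±m₂, J±M) = (3,3,2,4,2,4)
P² = 864/25
sum k=0..2:
  [0] +1/72 = 1/72
  [1] −1/8 = -1/8
  [2] +1/24 = 1/24
S = -5/72
C² = P²·S² = 1/6 ; C = -0.408248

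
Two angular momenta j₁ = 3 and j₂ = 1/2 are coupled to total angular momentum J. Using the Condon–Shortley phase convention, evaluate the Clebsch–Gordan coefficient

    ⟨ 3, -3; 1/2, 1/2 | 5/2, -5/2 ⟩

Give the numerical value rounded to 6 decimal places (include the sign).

−√(6/7) = -0.925820

j₁+j₂−J=1  J+j₁−j₂=5  J−j₁+j₂=0  j₁+j₂+J+1=7
(j₁±m₁, j₂±m₂, J±M) = (0,6,1,0,0,5)
P² = 86400/7
sum k=1..1:
  [1] −1/120 = -1/120
S = -1/120
C² = P²·S² = 6/7 ; C = -0.925820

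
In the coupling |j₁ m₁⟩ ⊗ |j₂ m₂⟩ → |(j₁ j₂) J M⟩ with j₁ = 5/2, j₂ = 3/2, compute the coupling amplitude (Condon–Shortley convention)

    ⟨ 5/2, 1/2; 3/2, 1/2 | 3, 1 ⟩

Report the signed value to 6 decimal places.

j₁+j₂−J=1  J+j₁−j₂=4  J−j₁+j₂=2  j₁+j₂+J+1=8
(j₁±m₁, j₂±m₂, J±M) = (3,2,2,1,4,2)
P² = 48/5
sum k=0..1:
  [0] +1/8 = 1/8
  [1] −1/6 = -1/6
S = -1/24
C² = P²·S² = 1/60 ; C = -0.129099

−√(1/60) ≈ -0.129099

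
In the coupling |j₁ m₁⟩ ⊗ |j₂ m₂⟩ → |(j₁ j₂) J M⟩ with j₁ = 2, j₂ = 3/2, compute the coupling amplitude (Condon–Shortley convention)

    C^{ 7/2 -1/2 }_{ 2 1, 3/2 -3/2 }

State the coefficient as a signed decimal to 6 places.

+0.338062

j₁+j₂−J=0  J+j₁−j₂=4  J−j₁+j₂=3  j₁+j₂+J+1=8
(j₁±m₁, j₂±m₂, J±M) = (3,1,0,3,3,4)
P² = 5184/35
sum k=0..0:
  [0] +1/36 = 1/36
S = 1/36
C² = P²·S² = 4/35 ; C = +0.338062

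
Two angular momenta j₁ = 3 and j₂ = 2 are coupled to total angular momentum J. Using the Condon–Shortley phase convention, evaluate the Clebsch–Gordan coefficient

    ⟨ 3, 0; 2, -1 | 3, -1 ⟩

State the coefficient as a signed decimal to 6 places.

-0.182574

√[7·2!4!2!/9! · 3!3!1!3!2!4!] = √(96/5)
  +(−1)^0/∏(0,2,3,1,1,1)! = 1/12  (running 1/12)
  +(−1)^1/∏(1,1,2,0,2,2)! = -1/8  (running -1/24)
⟨..|..⟩ = √(96/5)·(-1/24) = -0.182574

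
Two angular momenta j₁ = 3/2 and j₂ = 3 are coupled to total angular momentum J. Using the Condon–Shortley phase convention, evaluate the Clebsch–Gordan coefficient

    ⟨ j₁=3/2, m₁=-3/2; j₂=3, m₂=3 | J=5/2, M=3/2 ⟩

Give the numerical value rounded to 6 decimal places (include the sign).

+0.566947

√[6·2!1!4!/8! · 0!3!6!0!4!1!] = √(5184/7)
  +(−1)^2/∏(2,0,1,4,0,0)! = 1/48  (running 1/48)
⟨..|..⟩ = √(5184/7)·(1/48) = +0.566947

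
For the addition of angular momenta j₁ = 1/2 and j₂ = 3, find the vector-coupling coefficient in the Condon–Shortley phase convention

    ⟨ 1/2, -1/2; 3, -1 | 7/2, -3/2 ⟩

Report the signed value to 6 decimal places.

triangle: 0!×1!×6!/8! = 720/40320
(j±m)!: 0!×1!×2!×4!×2!×5! = 11520
prefactor² = (2J+1)×Δ×N² = 11520/7
  k=0: +1/(0!×0!×1!×2!×0!×4!) = 1/48
Σ = 1/48  ⇒  CG² = 11520/7×1/48² = 5/7
CG = +√(5/7) = +0.845154

+0.845154  (= +√(5/7))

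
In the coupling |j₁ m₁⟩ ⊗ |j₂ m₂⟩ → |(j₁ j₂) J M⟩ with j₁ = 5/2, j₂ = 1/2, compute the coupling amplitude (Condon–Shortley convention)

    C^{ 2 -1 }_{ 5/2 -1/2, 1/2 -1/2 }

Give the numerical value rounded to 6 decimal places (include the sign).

+√(1/3) = +0.577350

√[5·1!4!0!/6! · 2!3!0!1!1!3!] = √(12)
  +(−1)^0/∏(0,1,3,0,1,0)! = 1/6  (running 1/6)
⟨..|..⟩ = √(12)·(1/6) = +0.577350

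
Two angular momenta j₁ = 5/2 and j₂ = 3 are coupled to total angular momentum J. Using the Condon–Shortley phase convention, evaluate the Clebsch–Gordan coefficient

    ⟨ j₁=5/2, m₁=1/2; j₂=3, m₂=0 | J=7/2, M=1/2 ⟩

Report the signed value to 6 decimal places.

j₁+j₂−J=2  J+j₁−j₂=3  J−j₁+j₂=4  j₁+j₂+J+1=10
(j₁±m₁, j₂±m₂, J±M) = (3,2,3,3,4,3)
P² = 6912/175
sum k=0..2:
  [0] +1/24 = 1/24
  [1] −1/8 = -1/8
  [2] +1/72 = 1/72
S = -5/72
C² = P²·S² = 4/21 ; C = -0.436436

-0.436436  (= −√(4/21))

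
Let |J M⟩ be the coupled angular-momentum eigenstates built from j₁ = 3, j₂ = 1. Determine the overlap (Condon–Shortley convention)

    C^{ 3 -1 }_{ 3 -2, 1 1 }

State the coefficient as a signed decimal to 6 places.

−√(5/12) ≈ -0.645497

√[7·1!5!1!/8! · 1!5!2!0!2!4!] = √(240)
  +(−1)^1/∏(1,0,4,1,1,0)! = -1/24  (running -1/24)
⟨..|..⟩ = √(240)·(-1/24) = -0.645497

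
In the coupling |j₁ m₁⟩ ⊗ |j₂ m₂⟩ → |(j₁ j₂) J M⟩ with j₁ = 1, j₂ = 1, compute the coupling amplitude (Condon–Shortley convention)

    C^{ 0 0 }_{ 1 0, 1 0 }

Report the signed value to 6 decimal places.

triangle: 2!×0!×0!/3! = 2/6
(j±m)!: 1!×1!×1!×1!×0!×0! = 1
prefactor² = (2J+1)×Δ×N² = 1/3
  k=1: −1/(1!×1!×0!×0!×0!×0!) = -1
Σ = -1  ⇒  CG² = 1/3×(-1)² = 1/3
CG = −√(1/3) = -0.577350

-0.577350  (= −√(1/3))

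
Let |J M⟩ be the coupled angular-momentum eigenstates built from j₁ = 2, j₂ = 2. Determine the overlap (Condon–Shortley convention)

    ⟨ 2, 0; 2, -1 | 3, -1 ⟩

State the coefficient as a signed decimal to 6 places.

+0.447214  (= +√(1/5))

triangle: 1!*3!*3!/8! = 36/40320
(j±m)!: 2!*2!*1!*3!*2!*4! = 1152
prefactor² = (2J+1)*Δ*N² = 36/5
  k=0: +1/(0!*1!*2!*1!*1!*2!) = 1/4
  k=1: −1/(1!*0!*1!*0!*2!*3!) = -1/12
Σ = 1/6  ⇒  CG² = 36/5*1/6² = 1/5
CG = +√(1/5) = +0.447214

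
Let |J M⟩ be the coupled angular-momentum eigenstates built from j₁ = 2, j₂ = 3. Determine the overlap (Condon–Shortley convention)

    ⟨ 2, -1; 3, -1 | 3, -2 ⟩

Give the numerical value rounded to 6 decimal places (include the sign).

-0.500000  (= −√(1/4))

triangle: 2!×2!×4!/9! = 96/362880
(j±m)!: 1!×3!×2!×4!×1!×5! = 34560
prefactor² = (2J+1)×Δ×N² = 64
  k=1: −1/(1!×1!×2!×1!×0!×3!) = -1/12
  k=2: +1/(2!×0!×1!×0!×1!×4!) = 1/48
Σ = -1/16  ⇒  CG² = 64×(-1/16)² = 1/4
CG = −√(1/4) = -0.500000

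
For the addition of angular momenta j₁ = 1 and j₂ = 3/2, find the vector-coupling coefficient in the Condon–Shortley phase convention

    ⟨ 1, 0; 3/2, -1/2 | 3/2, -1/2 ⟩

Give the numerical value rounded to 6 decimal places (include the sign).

√[4·1!1!2!/5! · 1!1!1!2!1!2!] = √(4/15)
  +(−1)^0/∏(0,1,1,1,0,1)! = 1  (running 1)
  +(−1)^1/∏(1,0,0,0,1,2)! = -1/2  (running 1/2)
⟨..|..⟩ = √(4/15)·(1/2) = +0.258199

+√(1/15) ≈ +0.258199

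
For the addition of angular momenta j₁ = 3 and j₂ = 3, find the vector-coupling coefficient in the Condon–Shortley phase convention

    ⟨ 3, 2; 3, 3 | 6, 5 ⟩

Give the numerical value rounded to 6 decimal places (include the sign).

√[13·0!6!6!/13! · 5!1!6!0!11!1!] = √(3732480000)
  +(−1)^0/∏(0,0,1,6,5,0)! = 1/86400  (running 1/86400)
⟨..|..⟩ = √(3732480000)·(1/86400) = +0.707107

+0.707107  (= +√(1/2))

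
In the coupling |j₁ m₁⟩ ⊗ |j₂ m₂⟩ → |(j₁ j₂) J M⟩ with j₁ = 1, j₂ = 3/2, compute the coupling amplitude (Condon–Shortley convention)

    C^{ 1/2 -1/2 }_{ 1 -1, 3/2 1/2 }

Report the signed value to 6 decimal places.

triangle: 2!*0!*1!/4! = 2/24
(j±m)!: 0!*2!*2!*1!*0!*1! = 4
prefactor² = (2J+1)*Δ*N² = 2/3
  k=2: +1/(2!*0!*0!*0!*0!*1!) = 1/2
Σ = 1/2  ⇒  CG² = 2/3*1/2² = 1/6
CG = +√(1/6) = +0.408248

+0.408248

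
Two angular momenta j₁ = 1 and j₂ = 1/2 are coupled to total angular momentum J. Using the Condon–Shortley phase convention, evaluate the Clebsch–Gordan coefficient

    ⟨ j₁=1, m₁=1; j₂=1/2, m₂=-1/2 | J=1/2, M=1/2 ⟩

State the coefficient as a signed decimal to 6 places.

+√(2/3) ≈ +0.816497

triangle: 1!×1!×0!/3! = 1/6
(j±m)!: 2!×0!×0!×1!×1!×0! = 2
prefactor² = (2J+1)×Δ×N² = 2/3
  k=0: +1/(0!×1!×0!×0!×1!×0!) = 1
Σ = 1  ⇒  CG² = 2/3×1² = 2/3
CG = +√(2/3) = +0.816497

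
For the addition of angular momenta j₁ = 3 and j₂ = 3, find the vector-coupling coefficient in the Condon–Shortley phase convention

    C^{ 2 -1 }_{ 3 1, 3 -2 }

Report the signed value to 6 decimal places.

-0.422577  (= −√(5/28))

triangle: 4!*2!*2!/9! = 96/362880
(j±m)!: 4!*2!*1!*5!*1!*3! = 34560
prefactor² = (2J+1)*Δ*N² = 320/7
  k=0: +1/(0!*4!*2!*1!*0!*1!) = 1/48
  k=1: −1/(1!*3!*1!*0!*1!*2!) = -1/12
Σ = -1/16  ⇒  CG² = 320/7*(-1/16)² = 5/28
CG = −√(5/28) = -0.422577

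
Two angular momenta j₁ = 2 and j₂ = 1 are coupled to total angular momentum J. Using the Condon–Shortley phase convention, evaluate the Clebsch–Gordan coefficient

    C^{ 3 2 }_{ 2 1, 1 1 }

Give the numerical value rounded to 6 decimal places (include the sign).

+0.816497

j₁+j₂−J=0  J+j₁−j₂=4  J−j₁+j₂=2  j₁+j₂+J+1=7
(j₁±m₁, j₂±m₂, J±M) = (3,1,2,0,5,1)
P² = 96
sum k=0..0:
  [0] +1/12 = 1/12
S = 1/12
C² = P²·S² = 2/3 ; C = +0.816497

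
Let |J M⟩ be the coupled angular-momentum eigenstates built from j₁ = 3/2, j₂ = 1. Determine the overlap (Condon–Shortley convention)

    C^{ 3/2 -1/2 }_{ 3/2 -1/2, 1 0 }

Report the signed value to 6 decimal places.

triangle: 1!·2!·1!/5! = 2/120
(j±m)!: 1!·2!·1!·1!·1!·2! = 4
prefactor² = (2J+1)·Δ·N² = 4/15
  k=0: +1/(0!·1!·2!·1!·0!·0!) = 1/2
  k=1: −1/(1!·0!·1!·0!·1!·1!) = -1
Σ = -1/2  ⇒  CG² = 4/15·(-1/2)² = 1/15
CG = −√(1/15) = -0.258199

-0.258199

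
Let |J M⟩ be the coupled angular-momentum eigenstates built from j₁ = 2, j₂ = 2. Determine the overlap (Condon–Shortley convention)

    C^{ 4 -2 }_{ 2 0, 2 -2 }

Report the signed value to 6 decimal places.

√[9·0!4!4!/9! · 2!2!0!4!2!6!] = √(13824/7)
  +(−1)^0/∏(0,0,2,0,2,4)! = 1/96  (running 1/96)
⟨..|..⟩ = √(13824/7)·(1/96) = +0.462910

+0.462910  (= +√(3/14))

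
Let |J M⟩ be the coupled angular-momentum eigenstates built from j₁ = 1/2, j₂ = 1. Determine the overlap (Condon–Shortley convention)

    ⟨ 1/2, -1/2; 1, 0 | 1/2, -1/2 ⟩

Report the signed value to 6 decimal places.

triangle: 1!*0!*1!/3! = 1/6
(j±m)!: 0!*1!*1!*1!*0!*1! = 1
prefactor² = (2J+1)*Δ*N² = 1/3
  k=1: −1/(1!*0!*0!*0!*0!*1!) = -1
Σ = -1  ⇒  CG² = 1/3*(-1)² = 1/3
CG = −√(1/3) = -0.577350

−√(1/3) ≈ -0.577350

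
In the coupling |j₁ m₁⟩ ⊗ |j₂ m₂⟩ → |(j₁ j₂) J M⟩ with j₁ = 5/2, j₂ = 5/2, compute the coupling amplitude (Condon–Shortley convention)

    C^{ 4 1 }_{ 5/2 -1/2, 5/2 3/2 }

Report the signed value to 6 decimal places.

√[9·1!4!4!/10! · 2!3!4!1!5!3!] = √(10368/35)
  +(−1)^0/∏(0,1,3,4,1,0)! = 1/144  (running 1/144)
  +(−1)^1/∏(1,0,2,3,2,1)! = -1/24  (running -5/144)
⟨..|..⟩ = √(10368/35)·(-5/144) = -0.597614

-0.597614  (= −√(5/14))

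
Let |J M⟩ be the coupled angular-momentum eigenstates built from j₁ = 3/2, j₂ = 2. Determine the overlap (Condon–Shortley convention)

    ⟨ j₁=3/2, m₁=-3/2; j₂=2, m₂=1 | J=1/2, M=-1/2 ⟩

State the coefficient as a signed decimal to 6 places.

−√(1/10) = -0.316228

j₁+j₂−J=3  J+j₁−j₂=0  J−j₁+j₂=1  j₁+j₂+J+1=5
(j₁±m₁, j₂±m₂, J±M) = (0,3,3,1,0,1)
P² = 18/5
sum k=3..3:
  [3] −1/6 = -1/6
S = -1/6
C² = P²·S² = 1/10 ; C = -0.316228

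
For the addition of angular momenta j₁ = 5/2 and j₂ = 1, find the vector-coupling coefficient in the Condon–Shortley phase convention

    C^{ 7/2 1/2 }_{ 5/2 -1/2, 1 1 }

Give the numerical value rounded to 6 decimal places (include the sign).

+√(2/7) = +0.534522

j₁+j₂−J=0  J+j₁−j₂=5  J−j₁+j₂=2  j₁+j₂+J+1=8
(j₁±m₁, j₂±m₂, J±M) = (2,3,2,0,4,3)
P² = 1152/7
sum k=0..0:
  [0] +1/24 = 1/24
S = 1/24
C² = P²·S² = 2/7 ; C = +0.534522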